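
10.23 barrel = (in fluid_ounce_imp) 1 barrel = 0.15898729 m^3, so 10.23 barrel = 10.23 * 0.15898729 = 1.62644 m^3. 1 fluid_ounce_imp = 2.8413063e-05 m^3, so 1.62644 m^3 = 1.62644 / 2.8413063e-05 = 57242.686 fluid_ounce_imp ≈ 5.724e+04 fluid_ounce_imp (4 s.f.). Final answer: 5.724e+04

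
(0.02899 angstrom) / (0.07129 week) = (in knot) 1.307e-16. Check: 1 angstrom = 1e-10 m, so 0.02899 angstrom = 0.02899 * 1e-10 = 2.899e-12 m. 1 week = 604800 s, so 0.07129 week = 0.07129 * 604800 = 43116.192 s. Combine: 2.899e-12 m / 43116.192 s = 6.7236921e-17 m/s. 1 knot = 0.51444444 m/s, so 6.7236921e-17 m/s = 6.7236921e-17 / 0.51444444 = 1.3069812e-16 knot ≈ 1.307e-16 knot (4 s.f.).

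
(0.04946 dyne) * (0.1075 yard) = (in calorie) 1 dyne = 1e-05 N, so 0.04946 dyne = 0.04946 * 1e-05 = 4.946e-07 N. 1 yard = 0.9144 m, so 0.1075 yard = 0.1075 * 0.9144 = 0.098298 m. Combine: 4.946e-07 N * 0.098298 m = 4.8618191e-08 J. 1 calorie = 4.184 J, so 4.8618191e-08 J = 4.8618191e-08 / 4.184 = 1.1620026e-08 calorie ≈ 1.162e-08 calorie (4 s.f.). Final answer: 1.162e-08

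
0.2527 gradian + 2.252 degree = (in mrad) 1 gradian = 0.015707963 rad, so 0.2527 gradian = 0.2527 * 0.015707963 = 0.0039694023 rad. 1 degree = 0.017453293 rad, so 2.252 degree = 2.252 * 0.017453293 = 0.039304815 rad. Sum: 0.0039694023 + 0.039304815 = 0.043274217 rad. 1 mrad = 0.001 rad, so 0.043274217 rad = 0.043274217 / 0.001 = 43.274217 mrad ≈ 43.27 mrad (4 s.f.). Final answer: 43.27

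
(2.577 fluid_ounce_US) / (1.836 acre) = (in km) 1.026e-11. Check: 1 fluid_ounce_US = 2.957353e-05 m^3, so 2.577 fluid_ounce_US = 2.577 * 2.957353e-05 = 7.6210986e-05 m^3. 1 acre = 4046.8564 m^2, so 1.836 acre = 1.836 * 4046.8564 = 7430.0284 m^2. Combine: 7.6210986e-05 m^3 / 7430.0284 m^2 = 1.0257159e-08 m. 1 km = 1000 m, so 1.0257159e-08 m = 1.0257159e-08 / 1000 = 1.0257159e-11 km ≈ 1.026e-11 km (4 s.f.).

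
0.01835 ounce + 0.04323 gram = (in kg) 0.0005634. Check: 1 ounce = 0.028349523 kg, so 0.01835 ounce = 0.01835 * 0.028349523 = 0.00052021375 kg. 1 gram = 0.001 kg, so 0.04323 gram = 0.04323 * 0.001 = 4.323e-05 kg. Sum: 0.00052021375 + 4.323e-05 = 0.00056344375 kg. Result: 0.00056344375 kg ≈ 0.0005634 kg (4 s.f.).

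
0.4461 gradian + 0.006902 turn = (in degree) 1 gradian = 0.015707963 rad, so 0.4461 gradian = 0.4461 * 0.015707963 = 0.0070073224 rad. 1 turn = 6.2831853 rad, so 0.006902 turn = 0.006902 * 6.2831853 = 0.043366545 rad. Sum: 0.0070073224 + 0.043366545 = 0.050373867 rad. 1 degree = 0.017453293 rad, so 0.050373867 rad = 0.050373867 / 0.017453293 = 2.88621 degree ≈ 2.886 degree (4 s.f.). Final answer: 2.886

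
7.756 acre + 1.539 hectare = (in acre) 1 acre = 4046.8564 m^2, so 7.756 acre = 7.756 * 4046.8564 = 31387.418 m^2. 1 hectare = 10000 m^2, so 1.539 hectare = 1.539 * 10000 = 15390 m^2. Sum: 31387.418 + 15390 = 46777.418 m^2. 1 acre = 4046.8564 m^2, so 46777.418 m^2 = 46777.418 / 4046.8564 = 11.558952 acre ≈ 11.56 acre (4 s.f.). Final answer: 11.56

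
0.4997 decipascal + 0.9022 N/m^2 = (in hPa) 1 decipascal = 0.1 Pa, so 0.4997 decipascal = 0.4997 * 0.1 = 0.04997 Pa. 0.9022 N/m^2 = 0.9022 Pa. Sum: 0.04997 + 0.9022 = 0.95217 Pa. 1 hPa = 100 Pa, so 0.95217 Pa = 0.95217 / 100 = 0.0095217 hPa ≈ 0.009522 hPa (4 s.f.). Final answer: 0.009522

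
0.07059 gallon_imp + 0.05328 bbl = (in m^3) 0.008792. Check: 1 gallon_imp = 0.00454609 m^3, so 0.07059 gallon_imp = 0.07059 * 0.00454609 = 0.00032090849 m^3. 1 bbl = 0.15898729 m^3, so 0.05328 bbl = 0.05328 * 0.15898729 = 0.0084708431 m^3. Sum: 0.00032090849 + 0.0084708431 = 0.0087917516 m^3. Result: 0.0087917516 m^3 ≈ 0.008792 m^3 (4 s.f.).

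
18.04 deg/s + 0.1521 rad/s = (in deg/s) 26.75. Check: 1 deg/s = 0.017453293 rad/s, so 18.04 deg/s = 18.04 * 0.017453293 = 0.3148574 rad/s. 0.1521 rad/s is already in rad/s. Sum: 0.3148574 + 0.1521 = 0.4669574 rad/s. 1 deg/s = 0.017453293 rad/s, so 0.4669574 rad/s = 0.4669574 / 0.017453293 = 26.754688 deg/s ≈ 26.75 deg/s (4 s.f.).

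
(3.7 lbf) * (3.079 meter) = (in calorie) 12.11. Check: 1 lbf = 4.4482216 N, so 3.7 lbf = 3.7 * 4.4482216 = 16.45842 N. 3.079 meter = 3.079 m. Combine: 16.45842 N * 3.079 m = 50.675475 J. 1 calorie = 4.184 J, so 50.675475 J = 50.675475 / 4.184 = 12.111729 calorie ≈ 12.11 calorie (4 s.f.).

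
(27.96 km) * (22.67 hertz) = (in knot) 1.232e+06. Check: 1 km = 1000 m, so 27.96 km = 27.96 * 1000 = 27960 m. 22.67 hertz = 22.67 Hz. Combine: 27960 m * 22.67 Hz = 633853.2 m/s. 1 knot = 0.51444444 m/s, so 633853.2 m/s = 633853.2 / 0.51444444 = 1232112.1 knot ≈ 1.232e+06 knot (4 s.f.).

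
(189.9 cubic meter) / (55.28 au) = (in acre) 5.674e-15. Check: 189.9 cubic meter = 189.9 m^3. 1 au = 1.4959787e+11 m, so 55.28 au = 55.28 * 1.4959787e+11 = 8.2697703e+12 m. Combine: 189.9 m^3 / 8.2697703e+12 m = 2.2963153e-11 m^2. 1 acre = 4046.8564 m^2, so 2.2963153e-11 m^2 = 2.2963153e-11 / 4046.8564 = 5.6743187e-15 acre ≈ 5.674e-15 acre (4 s.f.).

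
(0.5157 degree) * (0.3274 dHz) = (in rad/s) 1 degree = 0.017453293 rad, so 0.5157 degree = 0.5157 * 0.017453293 = 0.009000663 rad. 1 dHz = 0.1 Hz, so 0.3274 dHz = 0.3274 * 0.1 = 0.03274 Hz. Combine: 0.009000663 rad * 0.03274 Hz = 0.00029468171 rad/s. Result: 0.00029468171 rad/s ≈ 0.0002947 rad/s (4 s.f.). Final answer: 0.0002947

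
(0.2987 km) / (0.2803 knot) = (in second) 2071. Check: 1 km = 1000 m, so 0.2987 km = 0.2987 * 1000 = 298.7 m. 1 knot = 0.51444444 m/s, so 0.2803 knot = 0.2803 * 0.51444444 = 0.14419878 m/s. Combine: 298.7 m / 0.14419878 m/s = 2071.4461 s. 2071.4461 s = 2071.4461 second ≈ 2071 second (4 s.f.).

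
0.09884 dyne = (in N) 9.884e-07. Check: 1 dyne = 1e-05 N, so 0.09884 dyne = 0.09884 * 1e-05 = 9.884e-07 N. Result: 9.884e-07 N.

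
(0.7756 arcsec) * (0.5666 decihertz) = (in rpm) 1 arcsec = 4.8481368e-06 rad, so 0.7756 arcsec = 0.7756 * 4.8481368e-06 = 3.7602149e-06 rad. 1 decihertz = 0.1 Hz, so 0.5666 decihertz = 0.5666 * 0.1 = 0.05666 Hz. Combine: 3.7602149e-06 rad * 0.05666 Hz = 2.1305378e-07 rad/s. 1 rpm = 0.10471976 rad/s, so 2.1305378e-07 rad/s = 2.1305378e-07 / 0.10471976 = 2.0345137e-06 rpm ≈ 2.035e-06 rpm (4 s.f.). Final answer: 2.035e-06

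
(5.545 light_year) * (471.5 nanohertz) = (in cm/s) 1 light_year = 9.4607305e+15 m, so 5.545 light_year = 5.545 * 9.4607305e+15 = 5.245975e+16 m. 1 nanohertz = 1e-09 Hz, so 471.5 nanohertz = 471.5 * 1e-09 = 4.715e-07 Hz. Combine: 5.245975e+16 m * 4.715e-07 Hz = 2.4734772e+10 m/s. 1 cm/s = 0.01 m/s, so 2.4734772e+10 m/s = 2.4734772e+10 / 0.01 = 2.4734772e+12 cm/s ≈ 2.473e+12 cm/s (4 s.f.). Final answer: 2.473e+12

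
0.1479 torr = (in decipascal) 1 torr = 133.32237 Pa, so 0.1479 torr = 0.1479 * 133.32237 = 19.718378 Pa. 1 decipascal = 0.1 Pa, so 19.718378 Pa = 19.718378 / 0.1 = 197.18378 decipascal ≈ 197.2 decipascal (4 s.f.). Final answer: 197.2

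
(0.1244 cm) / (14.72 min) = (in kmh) 5.071e-06. Check: 1 cm = 0.01 m, so 0.1244 cm = 0.1244 * 0.01 = 0.001244 m. 1 min = 60 s, so 14.72 min = 14.72 * 60 = 883.2 s. Combine: 0.001244 m / 883.2 s = 1.4085145e-06 m/s. 1 kmh = 0.27777778 m/s, so 1.4085145e-06 m/s = 1.4085145e-06 / 0.27777778 = 5.0706522e-06 kmh ≈ 5.071e-06 kmh (4 s.f.).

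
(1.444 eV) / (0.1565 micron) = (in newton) 1 eV = 1.6021766e-19 J, so 1.444 eV = 1.444 * 1.6021766e-19 = 2.3135431e-19 J. 1 micron = 1e-06 m, so 0.1565 micron = 0.1565 * 1e-06 = 1.565e-07 m. Combine: 2.3135431e-19 J / 1.565e-07 m = 1.4783023e-12 N. 1.4783023e-12 N = 1.4783023e-12 newton ≈ 1.478e-12 newton (4 s.f.). Final answer: 1.478e-12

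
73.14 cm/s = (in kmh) 1 cm/s = 0.01 m/s, so 73.14 cm/s = 73.14 * 0.01 = 0.7314 m/s. 1 kmh = 0.27777778 m/s, so 0.7314 m/s = 0.7314 / 0.27777778 = 2.63304 kmh ≈ 2.633 kmh (4 s.f.). Final answer: 2.633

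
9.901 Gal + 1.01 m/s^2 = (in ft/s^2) 3.638. Check: 1 Gal = 0.01 m/s^2, so 9.901 Gal = 9.901 * 0.01 = 0.09901 m/s^2. 1.01 m/s^2 is already in m/s^2. Sum: 0.09901 + 1.01 = 1.10901 m/s^2. 1 ft/s^2 = 0.3048 m/s^2, so 1.10901 m/s^2 = 1.10901 / 0.3048 = 3.6384843 ft/s^2 ≈ 3.638 ft/s^2 (4 s.f.).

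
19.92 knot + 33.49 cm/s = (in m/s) 10.58. Check: 1 knot = 0.51444444 m/s, so 19.92 knot = 19.92 * 0.51444444 = 10.247733 m/s. 1 cm/s = 0.01 m/s, so 33.49 cm/s = 33.49 * 0.01 = 0.3349 m/s. Sum: 10.247733 + 0.3349 = 10.582633 m/s. Result: 10.582633 m/s ≈ 10.58 m/s (4 s.f.).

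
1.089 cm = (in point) 30.87. Check: 1 cm = 0.01 m, so 1.089 cm = 1.089 * 0.01 = 0.01089 m. 1 point = 0.00035277778 m, so 0.01089 m = 0.01089 / 0.00035277778 = 30.869291 point ≈ 30.87 point (4 s.f.).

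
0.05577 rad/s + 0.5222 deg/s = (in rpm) 0.05577 rad/s is already in rad/s. 1 deg/s = 0.017453293 rad/s, so 0.5222 deg/s = 0.5222 * 0.017453293 = 0.0091141094 rad/s. Sum: 0.05577 + 0.0091141094 = 0.064884109 rad/s. 1 rpm = 0.10471976 rad/s, so 0.064884109 rad/s = 0.064884109 / 0.10471976 = 0.6195976 rpm ≈ 0.6196 rpm (4 s.f.). Final answer: 0.6196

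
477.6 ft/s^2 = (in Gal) 1.456e+04. Check: 1 ft/s^2 = 0.3048 m/s^2, so 477.6 ft/s^2 = 477.6 * 0.3048 = 145.57248 m/s^2. 1 Gal = 0.01 m/s^2, so 145.57248 m/s^2 = 145.57248 / 0.01 = 14557.248 Gal ≈ 1.456e+04 Gal (4 s.f.).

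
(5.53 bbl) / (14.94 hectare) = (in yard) 1 bbl = 0.15898729 m^3, so 5.53 bbl = 5.53 * 0.15898729 = 0.87919974 m^3. 1 hectare = 10000 m^2, so 14.94 hectare = 14.94 * 10000 = 149400 m^2. Combine: 0.87919974 m^3 / 149400 m^2 = 5.8848711e-06 m. 1 yard = 0.9144 m, so 5.8848711e-06 m = 5.8848711e-06 / 0.9144 = 6.4357733e-06 yard ≈ 6.436e-06 yard (4 s.f.). Final answer: 6.436e-06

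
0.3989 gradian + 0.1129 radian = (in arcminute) 409.7. Check: 1 gradian = 0.015707963 rad, so 0.3989 gradian = 0.3989 * 0.015707963 = 0.0062659065 rad. 0.1129 radian = 0.1129 rad. Sum: 0.0062659065 + 0.1129 = 0.11916591 rad. 1 arcminute = 0.00029088821 rad, so 0.11916591 rad = 0.11916591 / 0.00029088821 = 409.66221 arcminute ≈ 409.7 arcminute (4 s.f.).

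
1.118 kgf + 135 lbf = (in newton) 611.5. Check: 1 kgf = 9.80665 N, so 1.118 kgf = 1.118 * 9.80665 = 10.963835 N. 1 lbf = 4.4482216 N, so 135 lbf = 135 * 4.4482216 = 600.50992 N. Sum: 10.963835 + 600.50992 = 611.47375 N. 611.47375 N = 611.47375 newton ≈ 611.5 newton (4 s.f.).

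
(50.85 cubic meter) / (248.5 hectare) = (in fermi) 50.85 cubic meter = 50.85 m^3. 1 hectare = 10000 m^2, so 248.5 hectare = 248.5 * 10000 = 2485000 m^2. Combine: 50.85 m^3 / 2485000 m^2 = 2.0462777e-05 m. 1 fermi = 1e-15 m, so 2.0462777e-05 m = 2.0462777e-05 / 1e-15 = 2.0462777e+10 fermi ≈ 2.046e+10 fermi (4 s.f.). Final answer: 2.046e+10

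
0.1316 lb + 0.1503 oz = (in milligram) 1 lb = 0.45359237 kg, so 0.1316 lb = 0.1316 * 0.45359237 = 0.059692756 kg. 1 oz = 0.028349523 kg, so 0.1503 oz = 0.1503 * 0.028349523 = 0.0042609333 kg. Sum: 0.059692756 + 0.0042609333 = 0.063953689 kg. 1 milligram = 1e-06 kg, so 0.063953689 kg = 0.063953689 / 1e-06 = 63953.689 milligram ≈ 6.395e+04 milligram (4 s.f.). Final answer: 6.395e+04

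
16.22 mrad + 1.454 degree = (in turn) 0.00662. Check: 1 mrad = 0.001 rad, so 16.22 mrad = 16.22 * 0.001 = 0.01622 rad. 1 degree = 0.017453293 rad, so 1.454 degree = 1.454 * 0.017453293 = 0.025377087 rad. Sum: 0.01622 + 0.025377087 = 0.041597087 rad. 1 turn = 6.2831853 rad, so 0.041597087 rad = 0.041597087 / 6.2831853 = 0.0066203821 turn ≈ 0.00662 turn (4 s.f.).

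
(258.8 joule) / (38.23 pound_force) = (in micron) 258.8 joule = 258.8 J. 1 pound_force = 4.4482216 N, so 38.23 pound_force = 38.23 * 4.4482216 = 170.05551 N. Combine: 258.8 J / 170.05551 N = 1.521856 m. 1 micron = 1e-06 m, so 1.521856 m = 1.521856 / 1e-06 = 1521856 micron ≈ 1.522e+06 micron (4 s.f.). Final answer: 1.522e+06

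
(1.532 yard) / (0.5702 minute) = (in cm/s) 4.095. Check: 1 yard = 0.9144 m, so 1.532 yard = 1.532 * 0.9144 = 1.4008608 m. 1 minute = 60 s, so 0.5702 minute = 0.5702 * 60 = 34.212 s. Combine: 1.4008608 m / 34.212 s = 0.040946475 m/s. 1 cm/s = 0.01 m/s, so 0.040946475 m/s = 0.040946475 / 0.01 = 4.0946475 cm/s ≈ 4.095 cm/s (4 s.f.).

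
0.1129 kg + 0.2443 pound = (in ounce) 0.1129 kg is already in kg. 1 pound = 0.45359237 kg, so 0.2443 pound = 0.2443 * 0.45359237 = 0.11081262 kg. Sum: 0.1129 + 0.11081262 = 0.22371262 kg. 1 ounce = 0.028349523 kg, so 0.22371262 kg = 0.22371262 / 0.028349523 = 7.8912303 ounce ≈ 7.891 ounce (4 s.f.). Final answer: 7.891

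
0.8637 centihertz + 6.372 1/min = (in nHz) 1.148e+08. Check: 1 centihertz = 0.01 Hz, so 0.8637 centihertz = 0.8637 * 0.01 = 0.008637 Hz. 1 1/min = 0.016666667 Hz, so 6.372 1/min = 6.372 * 0.016666667 = 0.1062 Hz. Sum: 0.008637 + 0.1062 = 0.114837 Hz. 1 nHz = 1e-09 Hz, so 0.114837 Hz = 0.114837 / 1e-09 = 1.14837e+08 nHz ≈ 1.148e+08 nHz (4 s.f.).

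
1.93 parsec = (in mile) 3.7e+13. Check: 1 parsec = 3.0856776e+16 m, so 1.93 parsec = 1.93 * 3.0856776e+16 = 5.9553577e+16 m. 1 mile = 1609.344 m, so 5.9553577e+16 m = 5.9553577e+16 / 1609.344 = 3.7004877e+13 mile ≈ 3.7e+13 mile (4 s.f.).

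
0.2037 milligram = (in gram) 0.0002037. Check: 1 milligram = 1e-06 kg, so 0.2037 milligram = 0.2037 * 1e-06 = 2.037e-07 kg. 1 gram = 0.001 kg, so 2.037e-07 kg = 2.037e-07 / 0.001 = 0.0002037 gram.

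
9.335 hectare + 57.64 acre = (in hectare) 32.66. Check: 1 hectare = 10000 m^2, so 9.335 hectare = 9.335 * 10000 = 93350 m^2. 1 acre = 4046.8564 m^2, so 57.64 acre = 57.64 * 4046.8564 = 233260.8 m^2. Sum: 93350 + 233260.8 = 326610.8 m^2. 1 hectare = 10000 m^2, so 326610.8 m^2 = 326610.8 / 10000 = 32.66108 hectare ≈ 32.66 hectare (4 s.f.).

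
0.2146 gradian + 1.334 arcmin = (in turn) 0.0005983. Check: 1 gradian = 0.015707963 rad, so 0.2146 gradian = 0.2146 * 0.015707963 = 0.0033709289 rad. 1 arcmin = 0.00029088821 rad, so 1.334 arcmin = 1.334 * 0.00029088821 = 0.00038804487 rad. Sum: 0.0033709289 + 0.00038804487 = 0.0037589738 rad. 1 turn = 6.2831853 rad, so 0.0037589738 rad = 0.0037589738 / 6.2831853 = 0.00059825926 turn ≈ 0.0005983 turn (4 s.f.).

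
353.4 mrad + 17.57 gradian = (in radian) 1 mrad = 0.001 rad, so 353.4 mrad = 353.4 * 0.001 = 0.3534 rad. 1 gradian = 0.015707963 rad, so 17.57 gradian = 17.57 * 0.015707963 = 0.27598891 rad. Sum: 0.3534 + 0.27598891 = 0.62938891 rad. 0.62938891 rad = 0.62938891 radian ≈ 0.6294 radian (4 s.f.). Final answer: 0.6294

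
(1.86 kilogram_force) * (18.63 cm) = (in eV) 2.121e+19. Check: 1 kilogram_force = 9.80665 N, so 1.86 kilogram_force = 1.86 * 9.80665 = 18.240369 N. 1 cm = 0.01 m, so 18.63 cm = 18.63 * 0.01 = 0.1863 m. Combine: 18.240369 N * 0.1863 m = 3.3981807 J. 1 eV = 1.6021766e-19 J, so 3.3981807 J = 3.3981807 / 1.6021766e-19 = 2.1209776e+19 eV ≈ 2.121e+19 eV (4 s.f.).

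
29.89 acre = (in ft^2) 1.302e+06. Check: 1 acre = 4046.8564 m^2, so 29.89 acre = 29.89 * 4046.8564 = 120960.54 m^2. 1 ft^2 = 0.09290304 m^2, so 120960.54 m^2 = 120960.54 / 0.09290304 = 1302008.4 ft^2 ≈ 1.302e+06 ft^2 (4 s.f.).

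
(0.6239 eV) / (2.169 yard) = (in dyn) 5.04e-15. Check: 1 eV = 1.6021766e-19 J, so 0.6239 eV = 0.6239 * 1.6021766e-19 = 9.99598e-20 J. 1 yard = 0.9144 m, so 2.169 yard = 2.169 * 0.9144 = 1.9833336 m. Combine: 9.99598e-20 J / 1.9833336 m = 5.0399892e-20 N. 1 dyn = 1e-05 N, so 5.0399892e-20 N = 5.0399892e-20 / 1e-05 = 5.0399892e-15 dyn ≈ 5.04e-15 dyn (4 s.f.).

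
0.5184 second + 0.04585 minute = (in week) 5.406e-06. Check: 0.5184 second = 0.5184 s. 1 minute = 60 s, so 0.04585 minute = 0.04585 * 60 = 2.751 s. Sum: 0.5184 + 2.751 = 3.2694 s. 1 week = 604800 s, so 3.2694 s = 3.2694 / 604800 = 5.405754e-06 week ≈ 5.406e-06 week (4 s.f.).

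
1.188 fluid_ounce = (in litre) 0.03513. Check: 1 fluid_ounce = 2.957353e-05 m^3, so 1.188 fluid_ounce = 1.188 * 2.957353e-05 = 3.5133353e-05 m^3. 1 litre = 0.001 m^3, so 3.5133353e-05 m^3 = 3.5133353e-05 / 0.001 = 0.035133353 litre ≈ 0.03513 litre (4 s.f.).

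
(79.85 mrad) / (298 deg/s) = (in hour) 4.265e-06. Check: 1 mrad = 0.001 rad, so 79.85 mrad = 79.85 * 0.001 = 0.07985 rad. 1 deg/s = 0.017453293 rad/s, so 298 deg/s = 298 * 0.017453293 = 5.2010812 rad/s. Combine: 0.07985 rad / 5.2010812 rad/s = 0.015352577 s. 1 hour = 3600 s, so 0.015352577 s = 0.015352577 / 3600 = 4.2646048e-06 hour ≈ 4.265e-06 hour (4 s.f.).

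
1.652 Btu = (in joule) 1 Btu = 1055.0559 J, so 1.652 Btu = 1.652 * 1055.0559 = 1742.9523 J. 1742.9523 J = 1742.9523 joule ≈ 1743 joule (4 s.f.). Final answer: 1743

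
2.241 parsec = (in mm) 1 parsec = 3.0856776e+16 m, so 2.241 parsec = 2.241 * 3.0856776e+16 = 6.9150035e+16 m. 1 mm = 0.001 m, so 6.9150035e+16 m = 6.9150035e+16 / 0.001 = 6.9150035e+19 mm ≈ 6.915e+19 mm (4 s.f.). Final answer: 6.915e+19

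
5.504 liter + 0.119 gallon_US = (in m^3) 0.005954. Check: 1 liter = 0.001 m^3, so 5.504 liter = 5.504 * 0.001 = 0.005504 m^3. 1 gallon_US = 0.0037854118 m^3, so 0.119 gallon_US = 0.119 * 0.0037854118 = 0.000450464 m^3. Sum: 0.005504 + 0.000450464 = 0.005954464 m^3. Result: 0.005954464 m^3 ≈ 0.005954 m^3 (4 s.f.).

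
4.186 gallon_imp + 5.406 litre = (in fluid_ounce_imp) 860. Check: 1 gallon_imp = 0.00454609 m^3, so 4.186 gallon_imp = 4.186 * 0.00454609 = 0.019029933 m^3. 1 litre = 0.001 m^3, so 5.406 litre = 5.406 * 0.001 = 0.005406 m^3. Sum: 0.019029933 + 0.005406 = 0.024435933 m^3. 1 fluid_ounce_imp = 2.8413063e-05 m^3, so 0.024435933 m^3 = 0.024435933 / 2.8413063e-05 = 860.0246 fluid_ounce_imp ≈ 860 fluid_ounce_imp (4 s.f.).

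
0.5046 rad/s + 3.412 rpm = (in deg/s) 0.5046 rad/s is already in rad/s. 1 rpm = 0.10471976 rad/s, so 3.412 rpm = 3.412 * 0.10471976 = 0.3573038 rad/s. Sum: 0.5046 + 0.3573038 = 0.8619038 rad/s. 1 deg/s = 0.017453293 rad/s, so 0.8619038 rad/s = 0.8619038 / 0.017453293 = 49.38345 deg/s ≈ 49.38 deg/s (4 s.f.). Final answer: 49.38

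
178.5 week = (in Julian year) 1 week = 604800 s, so 178.5 week = 178.5 * 604800 = 1.079568e+08 s. 1 Julian year = 31557600 s, so 1.079568e+08 s = 1.079568e+08 / 31557600 = 3.4209446 Julian year ≈ 3.421 Julian year (4 s.f.). Final answer: 3.421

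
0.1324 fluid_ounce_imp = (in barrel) 2.366e-05. Check: 1 fluid_ounce_imp = 2.8413063e-05 m^3, so 0.1324 fluid_ounce_imp = 0.1324 * 2.8413063e-05 = 3.7618895e-06 m^3. 1 barrel = 0.15898729 m^3, so 3.7618895e-06 m^3 = 3.7618895e-06 / 0.15898729 = 2.3661573e-05 barrel ≈ 2.366e-05 barrel (4 s.f.).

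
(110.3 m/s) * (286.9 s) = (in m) 3.165e+04. Check: 110.3 m/s is already in m/s. 286.9 s is already in s. Combine: 110.3 m/s * 286.9 s = 31645.07 m. Result: 31645.07 m ≈ 3.165e+04 m (4 s.f.).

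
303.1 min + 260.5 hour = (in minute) 1.593e+04. Check: 1 min = 60 s, so 303.1 min = 303.1 * 60 = 18186 s. 1 hour = 3600 s, so 260.5 hour = 260.5 * 3600 = 937800 s. Sum: 18186 + 937800 = 955986 s. 1 minute = 60 s, so 955986 s = 955986 / 60 = 15933.1 minute ≈ 1.593e+04 minute (4 s.f.).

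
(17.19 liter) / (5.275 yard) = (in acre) 8.806e-07. Check: 1 liter = 0.001 m^3, so 17.19 liter = 17.19 * 0.001 = 0.01719 m^3. 1 yard = 0.9144 m, so 5.275 yard = 5.275 * 0.9144 = 4.82346 m. Combine: 0.01719 m^3 / 4.82346 m = 0.0035638318 m^2. 1 acre = 4046.8564 m^2, so 0.0035638318 m^2 = 0.0035638318 / 4046.8564 = 8.8064201e-07 acre ≈ 8.806e-07 acre (4 s.f.).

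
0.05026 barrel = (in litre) 7.991. Check: 1 barrel = 0.15898729 m^3, so 0.05026 barrel = 0.05026 * 0.15898729 = 0.0079907014 m^3. 1 litre = 0.001 m^3, so 0.0079907014 m^3 = 0.0079907014 / 0.001 = 7.9907014 litre ≈ 7.991 litre (4 s.f.).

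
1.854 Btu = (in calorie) 1 Btu = 1055.0559 J, so 1.854 Btu = 1.854 * 1055.0559 = 1956.0736 J. 1 calorie = 4.184 J, so 1956.0736 J = 1956.0736 / 4.184 = 467.5128 calorie ≈ 467.5 calorie (4 s.f.). Final answer: 467.5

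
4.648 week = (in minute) 1 week = 604800 s, so 4.648 week = 4.648 * 604800 = 2811110.4 s. 1 minute = 60 s, so 2811110.4 s = 2811110.4 / 60 = 46851.84 minute ≈ 4.685e+04 minute (4 s.f.). Final answer: 4.685e+04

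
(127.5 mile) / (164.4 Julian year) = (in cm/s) 0.003955. Check: 1 mile = 1609.344 m, so 127.5 mile = 127.5 * 1609.344 = 205191.36 m. 1 Julian year = 31557600 s, so 164.4 Julian year = 164.4 * 31557600 = 5.1880694e+09 s. Combine: 205191.36 m / 5.1880694e+09 s = 3.9550619e-05 m/s. 1 cm/s = 0.01 m/s, so 3.9550619e-05 m/s = 3.9550619e-05 / 0.01 = 0.0039550619 cm/s ≈ 0.003955 cm/s (4 s.f.).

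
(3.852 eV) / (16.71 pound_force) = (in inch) 1 eV = 1.6021766e-19 J, so 3.852 eV = 3.852 * 1.6021766e-19 = 6.1715844e-19 J. 1 pound_force = 4.4482216 N, so 16.71 pound_force = 16.71 * 4.4482216 = 74.329783 N. Combine: 6.1715844e-19 J / 74.329783 N = 8.3029765e-21 m. 1 inch = 0.0254 m, so 8.3029765e-21 m = 8.3029765e-21 / 0.0254 = 3.2688884e-19 inch ≈ 3.269e-19 inch (4 s.f.). Final answer: 3.269e-19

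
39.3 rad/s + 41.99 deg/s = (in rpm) 382.3. Check: 39.3 rad/s is already in rad/s. 1 deg/s = 0.017453293 rad/s, so 41.99 deg/s = 41.99 * 0.017453293 = 0.73286375 rad/s. Sum: 39.3 + 0.73286375 = 40.032864 rad/s. 1 rpm = 0.10471976 rad/s, so 40.032864 rad/s = 40.032864 / 0.10471976 = 382.28569 rpm ≈ 382.3 rpm (4 s.f.).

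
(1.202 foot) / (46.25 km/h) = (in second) 1 foot = 0.3048 m, so 1.202 foot = 1.202 * 0.3048 = 0.3663696 m. 1 km/h = 0.27777778 m/s, so 46.25 km/h = 46.25 * 0.27777778 = 12.847222 m/s. Combine: 0.3663696 m / 12.847222 m/s = 0.028517418 s. 0.028517418 s = 0.028517418 second ≈ 0.02852 second (4 s.f.). Final answer: 0.02852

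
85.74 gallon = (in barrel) 1 gallon = 0.0037854118 m^3, so 85.74 gallon = 85.74 * 0.0037854118 = 0.32456121 m^3. 1 barrel = 0.15898729 m^3, so 0.32456121 m^3 = 0.32456121 / 0.15898729 = 2.0414286 barrel ≈ 2.041 barrel (4 s.f.). Final answer: 2.041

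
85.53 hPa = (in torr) 64.15. Check: 1 hPa = 100 Pa, so 85.53 hPa = 85.53 * 100 = 8553 Pa. 1 torr = 133.32237 Pa, so 8553 Pa = 8553 / 133.32237 = 64.152776 torr ≈ 64.15 torr (4 s.f.).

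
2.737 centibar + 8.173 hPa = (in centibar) 3.554. Check: 1 centibar = 1000 Pa, so 2.737 centibar = 2.737 * 1000 = 2737 Pa. 1 hPa = 100 Pa, so 8.173 hPa = 8.173 * 100 = 817.3 Pa. Sum: 2737 + 817.3 = 3554.3 Pa. 1 centibar = 1000 Pa, so 3554.3 Pa = 3554.3 / 1000 = 3.5543 centibar ≈ 3.554 centibar (4 s.f.).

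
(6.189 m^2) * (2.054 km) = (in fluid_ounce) 6.189 m^2 is already in m^2. 1 km = 1000 m, so 2.054 km = 2.054 * 1000 = 2054 m. Combine: 6.189 m^2 * 2054 m = 12712.206 m^3. 1 fluid_ounce = 2.957353e-05 m^3, so 12712.206 m^3 = 12712.206 / 2.957353e-05 = 4.2985082e+08 fluid_ounce ≈ 4.299e+08 fluid_ounce (4 s.f.). Final answer: 4.299e+08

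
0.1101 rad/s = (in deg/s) 1 deg/s = 0.017453293 rad/s, so 0.1101 rad/s = 0.1101 / 0.017453293 = 6.3082653 deg/s ≈ 6.308 deg/s (4 s.f.). Final answer: 6.308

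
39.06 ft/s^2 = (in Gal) 1 ft/s^2 = 0.3048 m/s^2, so 39.06 ft/s^2 = 39.06 * 0.3048 = 11.905488 m/s^2. 1 Gal = 0.01 m/s^2, so 11.905488 m/s^2 = 11.905488 / 0.01 = 1190.5488 Gal ≈ 1191 Gal (4 s.f.). Final answer: 1191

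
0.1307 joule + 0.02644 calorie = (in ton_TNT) 5.768e-11. Check: 0.1307 joule = 0.1307 J. 1 calorie = 4.184 J, so 0.02644 calorie = 0.02644 * 4.184 = 0.11062496 J. Sum: 0.1307 + 0.11062496 = 0.24132496 J. 1 ton_TNT = 4.184e+09 J, so 0.24132496 J = 0.24132496 / 4.184e+09 = 5.767805e-11 ton_TNT ≈ 5.768e-11 ton_TNT (4 s.f.).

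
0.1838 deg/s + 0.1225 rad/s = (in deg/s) 1 deg/s = 0.017453293 rad/s, so 0.1838 deg/s = 0.1838 * 0.017453293 = 0.0032079152 rad/s. 0.1225 rad/s is already in rad/s. Sum: 0.0032079152 + 0.1225 = 0.12570792 rad/s. 1 deg/s = 0.017453293 rad/s, so 0.12570792 rad/s = 0.12570792 / 0.017453293 = 7.202533 deg/s ≈ 7.203 deg/s (4 s.f.). Final answer: 7.203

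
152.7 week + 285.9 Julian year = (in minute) 1 week = 604800 s, so 152.7 week = 152.7 * 604800 = 92352960 s. 1 Julian year = 31557600 s, so 285.9 Julian year = 285.9 * 31557600 = 9.0223178e+09 s. Sum: 92352960 + 9.0223178e+09 = 9.1146708e+09 s. 1 minute = 60 s, so 9.1146708e+09 s = 9.1146708e+09 / 60 = 1.5191118e+08 minute ≈ 1.519e+08 minute (4 s.f.). Final answer: 1.519e+08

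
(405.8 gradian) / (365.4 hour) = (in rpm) 1 gradian = 0.015707963 rad, so 405.8 gradian = 405.8 * 0.015707963 = 6.3742915 rad. 1 hour = 3600 s, so 365.4 hour = 365.4 * 3600 = 1315440 s. Combine: 6.3742915 rad / 1315440 s = 4.8457486e-06 rad/s. 1 rpm = 0.10471976 rad/s, so 4.8457486e-06 rad/s = 4.8457486e-06 / 0.10471976 = 4.627349e-05 rpm ≈ 4.627e-05 rpm (4 s.f.). Final answer: 4.627e-05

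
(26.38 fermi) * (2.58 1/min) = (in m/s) 1 fermi = 1e-15 m, so 26.38 fermi = 26.38 * 1e-15 = 2.638e-14 m. 1 1/min = 0.016666667 Hz, so 2.58 1/min = 2.58 * 0.016666667 = 0.043 Hz. Combine: 2.638e-14 m * 0.043 Hz = 1.13434e-15 m/s. Result: 1.13434e-15 m/s ≈ 1.134e-15 m/s (4 s.f.). Final answer: 1.134e-15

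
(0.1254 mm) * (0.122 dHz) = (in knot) 1 mm = 0.001 m, so 0.1254 mm = 0.1254 * 0.001 = 0.0001254 m. 1 dHz = 0.1 Hz, so 0.122 dHz = 0.122 * 0.1 = 0.0122 Hz. Combine: 0.0001254 m * 0.0122 Hz = 1.52988e-06 m/s. 1 knot = 0.51444444 m/s, so 1.52988e-06 m/s = 1.52988e-06 / 0.51444444 = 2.9738488e-06 knot ≈ 2.974e-06 knot (4 s.f.). Final answer: 2.974e-06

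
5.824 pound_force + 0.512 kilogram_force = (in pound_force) 1 pound_force = 4.4482216 N, so 5.824 pound_force = 5.824 * 4.4482216 = 25.906443 N. 1 kilogram_force = 9.80665 N, so 0.512 kilogram_force = 0.512 * 9.80665 = 5.0210048 N. Sum: 25.906443 + 5.0210048 = 30.927447 N. 1 pound_force = 4.4482216 N, so 30.927447 N = 30.927447 / 4.4482216 = 6.9527668 pound_force ≈ 6.953 pound_force (4 s.f.). Final answer: 6.953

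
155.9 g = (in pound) 0.3437. Check: 1 g = 0.001 kg, so 155.9 g = 155.9 * 0.001 = 0.1559 kg. 1 pound = 0.45359237 kg, so 0.1559 kg = 0.1559 / 0.45359237 = 0.34370067 pound ≈ 0.3437 pound (4 s.f.).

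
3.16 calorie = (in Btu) 1 calorie = 4.184 J, so 3.16 calorie = 3.16 * 4.184 = 13.22144 J. 1 Btu = 1055.0559 J, so 13.22144 J = 13.22144 / 1055.0559 = 0.012531507 Btu ≈ 0.01253 Btu (4 s.f.). Final answer: 0.01253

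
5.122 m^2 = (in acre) 0.001266. Check: 1 acre = 4046.8564 m^2, so 5.122 m^2 = 5.122 / 4046.8564 = 0.0012656738 acre ≈ 0.001266 acre (4 s.f.).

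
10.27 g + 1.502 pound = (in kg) 0.6916. Check: 1 g = 0.001 kg, so 10.27 g = 10.27 * 0.001 = 0.01027 kg. 1 pound = 0.45359237 kg, so 1.502 pound = 1.502 * 0.45359237 = 0.68129574 kg. Sum: 0.01027 + 0.68129574 = 0.69156574 kg. Result: 0.69156574 kg ≈ 0.6916 kg (4 s.f.).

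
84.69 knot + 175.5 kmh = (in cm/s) 1 knot = 0.51444444 m/s, so 84.69 knot = 84.69 * 0.51444444 = 43.5683 m/s. 1 kmh = 0.27777778 m/s, so 175.5 kmh = 175.5 * 0.27777778 = 48.75 m/s. Sum: 43.5683 + 48.75 = 92.3183 m/s. 1 cm/s = 0.01 m/s, so 92.3183 m/s = 92.3183 / 0.01 = 9231.83 cm/s ≈ 9232 cm/s (4 s.f.). Final answer: 9232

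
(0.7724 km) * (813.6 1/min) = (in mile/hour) 1 km = 1000 m, so 0.7724 km = 0.7724 * 1000 = 772.4 m. 1 1/min = 0.016666667 Hz, so 813.6 1/min = 813.6 * 0.016666667 = 13.56 Hz. Combine: 772.4 m * 13.56 Hz = 10473.744 m/s. 1 mile/hour = 0.44704 m/s, so 10473.744 m/s = 10473.744 / 0.44704 = 23429.098 mile/hour ≈ 2.343e+04 mile/hour (4 s.f.). Final answer: 2.343e+04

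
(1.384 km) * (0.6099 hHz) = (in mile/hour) 1.888e+05. Check: 1 km = 1000 m, so 1.384 km = 1.384 * 1000 = 1384 m. 1 hHz = 100 Hz, so 0.6099 hHz = 0.6099 * 100 = 60.99 Hz. Combine: 1384 m * 60.99 Hz = 84410.16 m/s. 1 mile/hour = 0.44704 m/s, so 84410.16 m/s = 84410.16 / 0.44704 = 188820.15 mile/hour ≈ 1.888e+05 mile/hour (4 s.f.).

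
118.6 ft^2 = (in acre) 0.002723. Check: 1 ft^2 = 0.09290304 m^2, so 118.6 ft^2 = 118.6 * 0.09290304 = 11.018301 m^2. 1 acre = 4046.8564 m^2, so 11.018301 m^2 = 11.018301 / 4046.8564 = 0.0027226814 acre ≈ 0.002723 acre (4 s.f.).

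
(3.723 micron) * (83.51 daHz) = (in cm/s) 0.3109. Check: 1 micron = 1e-06 m, so 3.723 micron = 3.723 * 1e-06 = 3.723e-06 m. 1 daHz = 10 Hz, so 83.51 daHz = 83.51 * 10 = 835.1 Hz. Combine: 3.723e-06 m * 835.1 Hz = 0.0031090773 m/s. 1 cm/s = 0.01 m/s, so 0.0031090773 m/s = 0.0031090773 / 0.01 = 0.31090773 cm/s ≈ 0.3109 cm/s (4 s.f.).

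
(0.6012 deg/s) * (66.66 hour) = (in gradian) 1.603e+05. Check: 1 deg/s = 0.017453293 rad/s, so 0.6012 deg/s = 0.6012 * 0.017453293 = 0.010492919 rad/s. 1 hour = 3600 s, so 66.66 hour = 66.66 * 3600 = 239976 s. Combine: 0.010492919 rad/s * 239976 s = 2518.0488 rad. 1 gradian = 0.015707963 rad, so 2518.0488 rad = 2518.0488 / 0.015707963 = 160303.97 gradian ≈ 1.603e+05 gradian (4 s.f.).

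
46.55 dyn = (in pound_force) 0.0001046. Check: 1 dyn = 1e-05 N, so 46.55 dyn = 46.55 * 1e-05 = 0.0004655 N. 1 pound_force = 4.4482216 N, so 0.0004655 N = 0.0004655 / 4.4482216 = 0.00010464856 pound_force ≈ 0.0001046 pound_force (4 s.f.).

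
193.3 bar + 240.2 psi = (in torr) 1.574e+05. Check: 1 bar = 100000 Pa, so 193.3 bar = 193.3 * 100000 = 19330000 Pa. 1 psi = 6894.7573 Pa, so 240.2 psi = 240.2 * 6894.7573 = 1656120.7 Pa. Sum: 19330000 + 1656120.7 = 20986121 Pa. 1 torr = 133.32237 Pa, so 20986121 Pa = 20986121 / 133.32237 = 157408.85 torr ≈ 1.574e+05 torr (4 s.f.).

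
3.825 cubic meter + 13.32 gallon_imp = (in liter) 3886. Check: 3.825 cubic meter = 3.825 m^3. 1 gallon_imp = 0.00454609 m^3, so 13.32 gallon_imp = 13.32 * 0.00454609 = 0.060553919 m^3. Sum: 3.825 + 0.060553919 = 3.8855539 m^3. 1 liter = 0.001 m^3, so 3.8855539 m^3 = 3.8855539 / 0.001 = 3885.5539 liter ≈ 3886 liter (4 s.f.).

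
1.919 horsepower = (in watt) 1431. Check: 1 horsepower = 745.69987 W, so 1.919 horsepower = 1.919 * 745.69987 = 1430.9981 W. 1430.9981 W = 1430.9981 watt ≈ 1431 watt (4 s.f.).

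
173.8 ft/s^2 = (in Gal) 5297. Check: 1 ft/s^2 = 0.3048 m/s^2, so 173.8 ft/s^2 = 173.8 * 0.3048 = 52.97424 m/s^2. 1 Gal = 0.01 m/s^2, so 52.97424 m/s^2 = 52.97424 / 0.01 = 5297.424 Gal ≈ 5297 Gal (4 s.f.).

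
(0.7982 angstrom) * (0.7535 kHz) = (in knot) 1 angstrom = 1e-10 m, so 0.7982 angstrom = 0.7982 * 1e-10 = 7.982e-11 m. 1 kHz = 1000 Hz, so 0.7535 kHz = 0.7535 * 1000 = 753.5 Hz. Combine: 7.982e-11 m * 753.5 Hz = 6.014437e-08 m/s. 1 knot = 0.51444444 m/s, so 6.014437e-08 m/s = 6.014437e-08 / 0.51444444 = 1.169113e-07 knot ≈ 1.169e-07 knot (4 s.f.). Final answer: 1.169e-07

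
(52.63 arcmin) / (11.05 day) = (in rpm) 1.531e-07. Check: 1 arcmin = 0.00029088821 rad, so 52.63 arcmin = 52.63 * 0.00029088821 = 0.015309446 rad. 1 day = 86400 s, so 11.05 day = 11.05 * 86400 = 954720 s. Combine: 0.015309446 rad / 954720 s = 1.6035535e-08 rad/s. 1 rpm = 0.10471976 rad/s, so 1.6035535e-08 rad/s = 1.6035535e-08 / 0.10471976 = 1.5312808e-07 rpm ≈ 1.531e-07 rpm (4 s.f.).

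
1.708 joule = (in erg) 1.708 joule = 1.708 J. 1 erg = 1e-07 J, so 1.708 J = 1.708 / 1e-07 = 17080000 erg ≈ 1.708e+07 erg (4 s.f.). Final answer: 1.708e+07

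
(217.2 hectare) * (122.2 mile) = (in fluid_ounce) 1 hectare = 10000 m^2, so 217.2 hectare = 217.2 * 10000 = 2172000 m^2. 1 mile = 1609.344 m, so 122.2 mile = 122.2 * 1609.344 = 196661.84 m. Combine: 2172000 m^2 * 196661.84 m = 4.2714951e+11 m^3. 1 fluid_ounce = 2.957353e-05 m^3, so 4.2714951e+11 m^3 = 4.2714951e+11 / 2.957353e-05 = 1.4443643e+16 fluid_ounce ≈ 1.444e+16 fluid_ounce (4 s.f.). Final answer: 1.444e+16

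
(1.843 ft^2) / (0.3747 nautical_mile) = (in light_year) 1 ft^2 = 0.09290304 m^2, so 1.843 ft^2 = 1.843 * 0.09290304 = 0.1712203 m^2. 1 nautical_mile = 1852 m, so 0.3747 nautical_mile = 0.3747 * 1852 = 693.9444 m. Combine: 0.1712203 m^2 / 693.9444 m = 0.0002467349 m. 1 light_year = 9.4607305e+15 m, so 0.0002467349 m = 0.0002467349 / 9.4607305e+15 = 2.60799e-20 light_year ≈ 2.608e-20 light_year (4 s.f.). Final answer: 2.608e-20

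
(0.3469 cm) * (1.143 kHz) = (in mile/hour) 8.87. Check: 1 cm = 0.01 m, so 0.3469 cm = 0.3469 * 0.01 = 0.003469 m. 1 kHz = 1000 Hz, so 1.143 kHz = 1.143 * 1000 = 1143 Hz. Combine: 0.003469 m * 1143 Hz = 3.965067 m/s. 1 mile/hour = 0.44704 m/s, so 3.965067 m/s = 3.965067 / 0.44704 = 8.8696023 mile/hour ≈ 8.87 mile/hour (4 s.f.).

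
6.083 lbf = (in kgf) 2.759. Check: 1 lbf = 4.4482216 N, so 6.083 lbf = 6.083 * 4.4482216 = 27.058532 N. 1 kgf = 9.80665 N, so 27.058532 N = 27.058532 / 9.80665 = 2.7592024 kgf ≈ 2.759 kgf (4 s.f.).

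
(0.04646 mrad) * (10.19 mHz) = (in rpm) 4.521e-06. Check: 1 mrad = 0.001 rad, so 0.04646 mrad = 0.04646 * 0.001 = 4.646e-05 rad. 1 mHz = 0.001 Hz, so 10.19 mHz = 10.19 * 0.001 = 0.01019 Hz. Combine: 4.646e-05 rad * 0.01019 Hz = 4.734274e-07 rad/s. 1 rpm = 0.10471976 rad/s, so 4.734274e-07 rad/s = 4.734274e-07 / 0.10471976 = 4.5208987e-06 rpm ≈ 4.521e-06 rpm (4 s.f.).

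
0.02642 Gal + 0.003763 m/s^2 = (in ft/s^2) 0.01321. Check: 1 Gal = 0.01 m/s^2, so 0.02642 Gal = 0.02642 * 0.01 = 0.0002642 m/s^2. 0.003763 m/s^2 is already in m/s^2. Sum: 0.0002642 + 0.003763 = 0.0040272 m/s^2. 1 ft/s^2 = 0.3048 m/s^2, so 0.0040272 m/s^2 = 0.0040272 / 0.3048 = 0.013212598 ft/s^2 ≈ 0.01321 ft/s^2 (4 s.f.).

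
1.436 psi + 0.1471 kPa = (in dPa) 1 psi = 6894.7573 Pa, so 1.436 psi = 1.436 * 6894.7573 = 9900.8715 Pa. 1 kPa = 1000 Pa, so 0.1471 kPa = 0.1471 * 1000 = 147.1 Pa. Sum: 9900.8715 + 147.1 = 10047.971 Pa. 1 dPa = 0.1 Pa, so 10047.971 Pa = 10047.971 / 0.1 = 100479.71 dPa ≈ 1.005e+05 dPa (4 s.f.). Final answer: 1.005e+05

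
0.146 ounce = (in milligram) 1 ounce = 0.028349523 kg, so 0.146 ounce = 0.146 * 0.028349523 = 0.0041390304 kg. 1 milligram = 1e-06 kg, so 0.0041390304 kg = 0.0041390304 / 1e-06 = 4139.0304 milligram ≈ 4139 milligram (4 s.f.). Final answer: 4139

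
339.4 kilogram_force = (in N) 1 kilogram_force = 9.80665 N, so 339.4 kilogram_force = 339.4 * 9.80665 = 3328.377 N. Result: 3328.377 N ≈ 3328 N (4 s.f.). Final answer: 3328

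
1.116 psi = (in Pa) 7695. Check: 1 psi = 6894.7573 Pa, so 1.116 psi = 1.116 * 6894.7573 = 7694.5491 Pa. Result: 7694.5491 Pa ≈ 7695 Pa (4 s.f.).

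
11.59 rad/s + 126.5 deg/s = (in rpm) 11.59 rad/s is already in rad/s. 1 deg/s = 0.017453293 rad/s, so 126.5 deg/s = 126.5 * 0.017453293 = 2.2078415 rad/s. Sum: 11.59 + 2.2078415 = 13.797842 rad/s. 1 rpm = 0.10471976 rad/s, so 13.797842 rad/s = 13.797842 / 0.10471976 = 131.75968 rpm ≈ 131.8 rpm (4 s.f.). Final answer: 131.8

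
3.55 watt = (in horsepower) 3.55 watt = 3.55 W. 1 horsepower = 745.69987 W, so 3.55 W = 3.55 / 745.69987 = 0.0047606284 horsepower ≈ 0.004761 horsepower (4 s.f.). Final answer: 0.004761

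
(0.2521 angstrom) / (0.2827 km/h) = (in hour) 8.918e-14. Check: 1 angstrom = 1e-10 m, so 0.2521 angstrom = 0.2521 * 1e-10 = 2.521e-11 m. 1 km/h = 0.27777778 m/s, so 0.2827 km/h = 0.2827 * 0.27777778 = 0.078527778 m/s. Combine: 2.521e-11 m / 0.078527778 m/s = 3.210329e-10 s. 1 hour = 3600 s, so 3.210329e-10 s = 3.210329e-10 / 3600 = 8.9175805e-14 hour ≈ 8.918e-14 hour (4 s.f.).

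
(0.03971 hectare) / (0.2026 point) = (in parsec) 1 hectare = 10000 m^2, so 0.03971 hectare = 0.03971 * 10000 = 397.1 m^2. 1 point = 0.00035277778 m, so 0.2026 point = 0.2026 * 0.00035277778 = 7.1472778e-05 m. Combine: 397.1 m^2 / 7.1472778e-05 m = 5555961.5 m. 1 parsec = 3.0856776e+16 m, so 5555961.5 m = 5555961.5 / 3.0856776e+16 = 1.8005645e-10 parsec ≈ 1.801e-10 parsec (4 s.f.). Final answer: 1.801e-10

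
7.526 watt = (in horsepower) 7.526 watt = 7.526 W. 1 horsepower = 745.69987 W, so 7.526 W = 7.526 / 745.69987 = 0.010092532 horsepower ≈ 0.01009 horsepower (4 s.f.). Final answer: 0.01009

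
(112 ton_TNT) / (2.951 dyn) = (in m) 1 ton_TNT = 4.184e+09 J, so 112 ton_TNT = 112 * 4.184e+09 = 4.68608e+11 J. 1 dyn = 1e-05 N, so 2.951 dyn = 2.951 * 1e-05 = 2.951e-05 N. Combine: 4.68608e+11 J / 2.951e-05 N = 1.5879634e+16 m. Result: 1.5879634e+16 m ≈ 1.588e+16 m (4 s.f.). Final answer: 1.588e+16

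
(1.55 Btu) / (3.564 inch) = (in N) 1 Btu = 1055.0559 J, so 1.55 Btu = 1.55 * 1055.0559 = 1635.3366 J. 1 inch = 0.0254 m, so 3.564 inch = 3.564 * 0.0254 = 0.0905256 m. Combine: 1635.3366 J / 0.0905256 m = 18064.907 N. Result: 18064.907 N ≈ 1.806e+04 N (4 s.f.). Final answer: 1.806e+04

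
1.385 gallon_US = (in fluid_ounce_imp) 184.5. Check: 1 gallon_US = 0.0037854118 m^3, so 1.385 gallon_US = 1.385 * 0.0037854118 = 0.0052427953 m^3. 1 fluid_ounce_imp = 2.8413063e-05 m^3, so 0.0052427953 m^3 = 0.0052427953 / 2.8413063e-05 = 184.5206 fluid_ounce_imp ≈ 184.5 fluid_ounce_imp (4 s.f.).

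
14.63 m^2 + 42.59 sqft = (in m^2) 18.59. Check: 14.63 m^2 is already in m^2. 1 sqft = 0.09290304 m^2, so 42.59 sqft = 42.59 * 0.09290304 = 3.9567405 m^2. Sum: 14.63 + 3.9567405 = 18.58674 m^2. Result: 18.58674 m^2 ≈ 18.59 m^2 (4 s.f.).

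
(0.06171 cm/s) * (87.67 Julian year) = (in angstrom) 1.707e+16. Check: 1 cm/s = 0.01 m/s, so 0.06171 cm/s = 0.06171 * 0.01 = 0.0006171 m/s. 1 Julian year = 31557600 s, so 87.67 Julian year = 87.67 * 31557600 = 2.7666548e+09 s. Combine: 0.0006171 m/s * 2.7666548e+09 s = 1707302.7 m. 1 angstrom = 1e-10 m, so 1707302.7 m = 1707302.7 / 1e-10 = 1.7073027e+16 angstrom ≈ 1.707e+16 angstrom (4 s.f.).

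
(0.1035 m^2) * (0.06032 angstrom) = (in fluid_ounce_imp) 2.197e-08. Check: 0.1035 m^2 is already in m^2. 1 angstrom = 1e-10 m, so 0.06032 angstrom = 0.06032 * 1e-10 = 6.032e-12 m. Combine: 0.1035 m^2 * 6.032e-12 m = 6.24312e-13 m^3. 1 fluid_ounce_imp = 2.8413063e-05 m^3, so 6.24312e-13 m^3 = 6.24312e-13 / 2.8413063e-05 = 2.1972711e-08 fluid_ounce_imp ≈ 2.197e-08 fluid_ounce_imp (4 s.f.).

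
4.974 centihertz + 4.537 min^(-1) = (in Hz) 0.1254. Check: 1 centihertz = 0.01 Hz, so 4.974 centihertz = 4.974 * 0.01 = 0.04974 Hz. 1 min^(-1) = 0.016666667 Hz, so 4.537 min^(-1) = 4.537 * 0.016666667 = 0.075616667 Hz. Sum: 0.04974 + 0.075616667 = 0.12535667 Hz. Result: 0.12535667 Hz ≈ 0.1254 Hz (4 s.f.).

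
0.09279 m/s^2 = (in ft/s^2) 1 ft/s^2 = 0.3048 m/s^2, so 0.09279 m/s^2 = 0.09279 / 0.3048 = 0.30442913 ft/s^2 ≈ 0.3044 ft/s^2 (4 s.f.). Final answer: 0.3044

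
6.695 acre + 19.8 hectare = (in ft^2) 1 acre = 4046.8564 m^2, so 6.695 acre = 6.695 * 4046.8564 = 27093.704 m^2. 1 hectare = 10000 m^2, so 19.8 hectare = 19.8 * 10000 = 198000 m^2. Sum: 27093.704 + 198000 = 225093.7 m^2. 1 ft^2 = 0.09290304 m^2, so 225093.7 m^2 = 225093.7 / 0.09290304 = 2422888.5 ft^2 ≈ 2.423e+06 ft^2 (4 s.f.). Final answer: 2.423e+06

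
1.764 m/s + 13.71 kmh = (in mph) 1.764 m/s is already in m/s. 1 kmh = 0.27777778 m/s, so 13.71 kmh = 13.71 * 0.27777778 = 3.8083333 m/s. Sum: 1.764 + 3.8083333 = 5.5723333 m/s. 1 mph = 0.44704 m/s, so 5.5723333 m/s = 5.5723333 / 0.44704 = 12.464955 mph ≈ 12.46 mph (4 s.f.). Final answer: 12.46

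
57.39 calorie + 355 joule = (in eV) 3.714e+21. Check: 1 calorie = 4.184 J, so 57.39 calorie = 57.39 * 4.184 = 240.11976 J. 355 joule = 355 J. Sum: 240.11976 + 355 = 595.11976 J. 1 eV = 1.6021766e-19 J, so 595.11976 J = 595.11976 / 1.6021766e-19 = 3.7144454e+21 eV ≈ 3.714e+21 eV (4 s.f.).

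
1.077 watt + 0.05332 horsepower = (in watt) 40.84. Check: 1.077 watt = 1.077 W. 1 horsepower = 745.69987 W, so 0.05332 horsepower = 0.05332 * 745.69987 = 39.760717 W. Sum: 1.077 + 39.760717 = 40.837717 W. 40.837717 W = 40.837717 watt ≈ 40.84 watt (4 s.f.).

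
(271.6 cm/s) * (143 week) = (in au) 0.00157. Check: 1 cm/s = 0.01 m/s, so 271.6 cm/s = 271.6 * 0.01 = 2.716 m/s. 1 week = 604800 s, so 143 week = 143 * 604800 = 86486400 s. Combine: 2.716 m/s * 86486400 s = 2.3489706e+08 m. 1 au = 1.4959787e+11 m, so 2.3489706e+08 m = 2.3489706e+08 / 1.4959787e+11 = 0.0015701899 au ≈ 0.00157 au (4 s.f.).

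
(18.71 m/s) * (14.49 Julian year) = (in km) 8.556e+06. Check: 18.71 m/s is already in m/s. 1 Julian year = 31557600 s, so 14.49 Julian year = 14.49 * 31557600 = 4.5726962e+08 s. Combine: 18.71 m/s * 4.5726962e+08 s = 8.5555147e+09 m. 1 km = 1000 m, so 8.5555147e+09 m = 8.5555147e+09 / 1000 = 8555514.7 km ≈ 8.556e+06 km (4 s.f.).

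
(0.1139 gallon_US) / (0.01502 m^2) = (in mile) 1 gallon_US = 0.0037854118 m^3, so 0.1139 gallon_US = 0.1139 * 0.0037854118 = 0.0004311584 m^3. 0.01502 m^2 is already in m^2. Combine: 0.0004311584 m^3 / 0.01502 m^2 = 0.028705619 m. 1 mile = 1609.344 m, so 0.028705619 m = 0.028705619 / 1609.344 = 1.7836845e-05 mile ≈ 1.784e-05 mile (4 s.f.). Final answer: 1.784e-05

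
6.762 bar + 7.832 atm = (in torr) 1.102e+04. Check: 1 bar = 100000 Pa, so 6.762 bar = 6.762 * 100000 = 676200 Pa. 1 atm = 101325 Pa, so 7.832 atm = 7.832 * 101325 = 793577.4 Pa. Sum: 676200 + 793577.4 = 1469777.4 Pa. 1 torr = 133.32237 Pa, so 1469777.4 Pa = 1469777.4 / 133.32237 = 11024.237 torr ≈ 1.102e+04 torr (4 s.f.).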